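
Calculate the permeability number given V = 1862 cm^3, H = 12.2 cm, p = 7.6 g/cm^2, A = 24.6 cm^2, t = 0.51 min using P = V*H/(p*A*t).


Formula: Permeability Number P = (V * H) / (p * A * t)
Numerator: V * H = 1862 * 12.2 = 22716.4
Denominator: p * A * t = 7.6 * 24.6 * 0.51 = 95.3496
P = 22716.4 / 95.3496 = 238.2433

Final answer: 238.2433


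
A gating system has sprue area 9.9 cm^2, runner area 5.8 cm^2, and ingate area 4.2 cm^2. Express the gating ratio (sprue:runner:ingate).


Sprue:Runner:Ingate = 1 : 5.8/9.9 : 4.2/9.9 = 1:0.59:0.42

1:0.59:0.42


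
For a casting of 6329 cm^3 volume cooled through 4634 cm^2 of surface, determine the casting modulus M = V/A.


Formula: Casting Modulus M = V / A
M = 6329 cm^3 / 4634 cm^2 = 1.3658 cm

Answer: 1.3658 cm


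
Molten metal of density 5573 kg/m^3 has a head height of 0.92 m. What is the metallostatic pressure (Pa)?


Formula: P = rho * g * h
rho * g = 5573 * 9.81 = 54671.13 N/m^3
P = 54671.13 * 0.92 = 50297.4396 Pa

Final answer: 50297.4396 Pa


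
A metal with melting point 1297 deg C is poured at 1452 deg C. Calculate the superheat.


Formula: Superheat = T_pour - T_melt
Superheat = 1452 - 1297 = 155 deg C


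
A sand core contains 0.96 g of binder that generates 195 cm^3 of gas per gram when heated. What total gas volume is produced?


Formula: V_gas = W_binder * gas_evolution_rate
V = 0.96 g * 195 cm^3/g = 187.2000 cm^3

187.2000 cm^3


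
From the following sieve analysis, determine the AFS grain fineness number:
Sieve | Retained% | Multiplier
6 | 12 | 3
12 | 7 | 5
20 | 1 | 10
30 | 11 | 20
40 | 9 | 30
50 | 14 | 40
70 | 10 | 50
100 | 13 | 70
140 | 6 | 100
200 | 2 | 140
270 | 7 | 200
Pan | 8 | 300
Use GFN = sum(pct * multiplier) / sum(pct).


Formula: GFN = sum(pct * multiplier) / sum(pct)
sum(pct * multiplier) = 7221
sum(pct) = 100
GFN = 7221 / 100 = 72.21

Answer: 72.21


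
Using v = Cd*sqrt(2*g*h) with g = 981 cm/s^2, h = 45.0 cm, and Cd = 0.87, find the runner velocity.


Formula: v = Cd * sqrt(2 * g * h)  (Torricelli with discharge coefficient)
2*g*h = 2 * 981 * 45.0 = 88290.0 cm^2/s^2
sqrt(88290.0) = 297.13633 cm/s
v = 0.87 * 297.13633 = 258.5086 cm/s

258.5086 cm/s


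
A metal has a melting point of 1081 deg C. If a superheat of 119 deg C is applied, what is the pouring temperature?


Formula: T_pour = T_melt + Superheat
T_pour = 1081 + 119 = 1200 deg C

Final answer: 1200 deg C


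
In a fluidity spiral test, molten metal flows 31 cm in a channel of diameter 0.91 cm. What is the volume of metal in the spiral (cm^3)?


Formula: V = pi * (d/2)^2 * L  (cylinder volume)
Radius = 0.91/2 = 0.455 cm
V = pi * 0.455^2 * 31 = 20.1620 cm^3

20.1620 cm^3


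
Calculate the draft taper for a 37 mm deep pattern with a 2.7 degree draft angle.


Formula: taper = depth * tan(draft_angle)
tan(2.7 deg) = 0.0471588
taper = 37 mm * 0.0471588 = 1.7449 mm


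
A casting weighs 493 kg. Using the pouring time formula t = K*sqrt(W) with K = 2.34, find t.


Formula: t = K * sqrt(W)
sqrt(W) = sqrt(493) = 22.20360
t = 2.34 * 22.20360 = 51.9564 s

51.9564 s


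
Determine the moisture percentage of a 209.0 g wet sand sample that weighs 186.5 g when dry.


Formula: MC = (W_wet - W_dry) / W_wet * 100
Water mass = 209.0 - 186.5 = 22.5 g
MC = 22.5 / 209.0 * 100 = 10.7656%

10.7656%


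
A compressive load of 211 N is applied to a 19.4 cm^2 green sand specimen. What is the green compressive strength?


Formula: Compressive Strength = Force / Area
Strength = 211 N / 19.4 cm^2 = 10.8763 N/cm^2

Answer: 10.8763 N/cm^2


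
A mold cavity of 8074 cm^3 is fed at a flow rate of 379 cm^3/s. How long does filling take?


Formula: t_fill = V_mold / Q_flow
t = 8074 cm^3 / 379 cm^3/s = 21.3034 s

Final answer: 21.3034 s


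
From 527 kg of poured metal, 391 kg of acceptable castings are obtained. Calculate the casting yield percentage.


Formula: Casting Yield = (W_good / W_total) * 100
Yield = (391 kg / 527 kg) * 100 = 74.1935%

Answer: 74.1935%


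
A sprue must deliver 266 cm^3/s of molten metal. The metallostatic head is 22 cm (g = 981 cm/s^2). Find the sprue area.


Formula: v = sqrt(2*g*h), A = Q/v
Velocity: v = sqrt(2 * 981 * 22) = sqrt(43164) = 207.7595 cm/s
Sprue area: A = Q / v = 266 / 207.7595 = 1.2803 cm^2


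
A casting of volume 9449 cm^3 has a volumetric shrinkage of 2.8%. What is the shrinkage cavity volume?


Formula: V_shrink = V_casting * shrinkage_pct / 100
V_shrink = 9449 cm^3 * 2.8 / 100 = 264.5720 cm^3

Final answer: 264.5720 cm^3


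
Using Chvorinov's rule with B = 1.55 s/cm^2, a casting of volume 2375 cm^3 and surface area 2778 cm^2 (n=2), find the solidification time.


Formula: t_s = B * (V/A)^n  (Chvorinov's rule, n=2)
Modulus M = V/A = 2375/2778 = 0.854932 cm
M^2 = 0.854932^2 = 0.730909 cm^2
t_s = 1.55 * 0.730909 = 1.1329 s

Final answer: 1.1329 s


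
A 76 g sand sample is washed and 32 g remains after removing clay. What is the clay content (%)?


Formula: Clay% = (W_total - W_washed) / W_total * 100
Clay mass = 76 - 32 = 44 g
Clay% = 44 / 76 * 100 = 57.8947%

Answer: 57.8947%


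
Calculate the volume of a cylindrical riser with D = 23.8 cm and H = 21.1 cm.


Formula: V = pi * (D/2)^2 * H  (cylinder volume)
Radius = D/2 = 23.8/2 = 11.9 cm
V = pi * 11.9^2 * 21.1 = 9386.9877 cm^3


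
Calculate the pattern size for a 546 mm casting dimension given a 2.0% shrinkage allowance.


Formula: L_pattern = L_casting * (1 + shrinkage_rate/100)
Shrinkage factor = 1 + 2.0/100 = 1.02
L_pattern = 546 mm * 1.02 = 556.9200 mm

Final answer: 556.9200 mm


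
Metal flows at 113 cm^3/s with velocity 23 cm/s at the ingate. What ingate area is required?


Formula: A_ingate = Q / v  (continuity equation)
A = 113 cm^3/s / 23 cm/s = 4.9130 cm^2


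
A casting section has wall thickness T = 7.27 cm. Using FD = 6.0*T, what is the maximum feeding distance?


Formula: FD = 6.0 * T  (riser feeding-distance rule)
FD = 6.0 * 7.27 cm = 43.6200 cm


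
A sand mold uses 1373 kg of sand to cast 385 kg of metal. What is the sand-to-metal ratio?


Formula: Sand-to-Metal Ratio = W_sand / W_metal
Ratio = 1373 kg / 385 kg = 3.5662

3.5662


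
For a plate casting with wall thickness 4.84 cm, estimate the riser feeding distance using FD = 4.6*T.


Formula: FD = 4.6 * T  (riser feeding-distance rule)
FD = 4.6 * 4.84 cm = 22.2640 cm

Answer: 22.2640 cm


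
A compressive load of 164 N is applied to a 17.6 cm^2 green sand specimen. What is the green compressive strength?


Formula: Compressive Strength = Force / Area
Strength = 164 N / 17.6 cm^2 = 9.3182 N/cm^2

Final answer: 9.3182 N/cm^2


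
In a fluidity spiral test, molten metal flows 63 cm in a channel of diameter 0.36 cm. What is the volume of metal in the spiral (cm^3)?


Formula: V = pi * (d/2)^2 * L  (cylinder volume)
Radius = 0.36/2 = 0.18 cm
V = pi * 0.18^2 * 63 = 6.4126 cm^3

Answer: 6.4126 cm^3


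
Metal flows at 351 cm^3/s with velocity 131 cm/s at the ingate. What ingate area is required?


Formula: A_ingate = Q / v  (continuity equation)
A = 351 cm^3/s / 131 cm/s = 2.6794 cm^2

Final answer: 2.6794 cm^2


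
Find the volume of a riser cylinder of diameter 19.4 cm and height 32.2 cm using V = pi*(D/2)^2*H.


Formula: V = pi * (D/2)^2 * H  (cylinder volume)
Radius = D/2 = 19.4/2 = 9.7 cm
V = pi * 9.7^2 * 32.2 = 9518.0770 cm^3

9518.0770 cm^3


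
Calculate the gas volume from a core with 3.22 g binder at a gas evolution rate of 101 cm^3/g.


Formula: V_gas = W_binder * gas_evolution_rate
V = 3.22 g * 101 cm^3/g = 325.2200 cm^3

325.2200 cm^3


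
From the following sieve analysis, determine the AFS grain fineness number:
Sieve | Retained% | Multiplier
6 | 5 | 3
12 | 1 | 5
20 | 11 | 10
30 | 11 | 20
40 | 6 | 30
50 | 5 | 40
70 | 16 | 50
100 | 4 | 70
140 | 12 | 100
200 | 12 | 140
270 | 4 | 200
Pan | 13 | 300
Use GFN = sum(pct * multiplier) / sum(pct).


Formula: GFN = sum(pct * multiplier) / sum(pct)
sum(pct * multiplier) = 9390
sum(pct) = 100
GFN = 9390 / 100 = 93.90

Answer: 93.90


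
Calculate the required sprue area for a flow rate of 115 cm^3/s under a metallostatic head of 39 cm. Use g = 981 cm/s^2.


Formula: v = sqrt(2*g*h), A = Q/v
Velocity: v = sqrt(2 * 981 * 39) = sqrt(76518) = 276.6189 cm/s
Sprue area: A = Q / v = 115 / 276.6189 = 0.4157 cm^2


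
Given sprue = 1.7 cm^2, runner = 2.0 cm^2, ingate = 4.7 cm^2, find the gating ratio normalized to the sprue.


Sprue:Runner:Ingate = 1 : 2.0/1.7 : 4.7/1.7 = 1:1.18:2.76

Answer: 1:1.18:2.76


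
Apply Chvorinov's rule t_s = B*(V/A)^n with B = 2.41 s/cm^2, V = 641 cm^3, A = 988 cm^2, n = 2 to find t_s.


Formula: t_s = B * (V/A)^n  (Chvorinov's rule, n=2)
Modulus M = V/A = 641/988 = 0.648785 cm
M^2 = 0.648785^2 = 0.420922 cm^2
t_s = 2.41 * 0.420922 = 1.0144 s


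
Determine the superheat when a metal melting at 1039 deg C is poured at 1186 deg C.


Formula: Superheat = T_pour - T_melt
Superheat = 1186 - 1039 = 147 deg C

Answer: 147 deg C


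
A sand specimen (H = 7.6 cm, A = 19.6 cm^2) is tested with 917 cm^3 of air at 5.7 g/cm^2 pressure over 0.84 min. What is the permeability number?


Formula: Permeability Number P = (V * H) / (p * A * t)
Numerator: V * H = 917 * 7.6 = 6969.2
Denominator: p * A * t = 5.7 * 19.6 * 0.84 = 93.8448
P = 6969.2 / 93.8448 = 74.2630

Answer: 74.2630


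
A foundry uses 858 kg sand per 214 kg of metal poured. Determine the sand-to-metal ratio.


Formula: Sand-to-Metal Ratio = W_sand / W_metal
Ratio = 858 kg / 214 kg = 4.0093

Answer: 4.0093


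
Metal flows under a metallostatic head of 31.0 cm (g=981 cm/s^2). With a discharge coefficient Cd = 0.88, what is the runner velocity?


Formula: v = Cd * sqrt(2 * g * h)  (Torricelli with discharge coefficient)
2*g*h = 2 * 981 * 31.0 = 60822.0 cm^2/s^2
sqrt(60822.0) = 246.62117 cm/s
v = 0.88 * 246.62117 = 217.0266 cm/s

Final answer: 217.0266 cm/s


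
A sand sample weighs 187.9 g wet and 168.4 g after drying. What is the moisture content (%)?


Formula: MC = (W_wet - W_dry) / W_wet * 100
Water mass = 187.9 - 168.4 = 19.5 g
MC = 19.5 / 187.9 * 100 = 10.3779%


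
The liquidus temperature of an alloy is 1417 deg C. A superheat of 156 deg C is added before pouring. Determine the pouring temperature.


Formula: T_pour = T_melt + Superheat
T_pour = 1417 + 156 = 1573 deg C


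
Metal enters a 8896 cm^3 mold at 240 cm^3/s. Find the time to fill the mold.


Formula: t_fill = V_mold / Q_flow
t = 8896 cm^3 / 240 cm^3/s = 37.0667 s

Final answer: 37.0667 s


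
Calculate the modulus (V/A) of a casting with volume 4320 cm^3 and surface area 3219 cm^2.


Formula: Casting Modulus M = V / A
M = 4320 cm^3 / 3219 cm^2 = 1.3420 cm

1.3420 cm


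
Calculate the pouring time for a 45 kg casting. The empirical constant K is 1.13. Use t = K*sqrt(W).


Formula: t = K * sqrt(W)
sqrt(W) = sqrt(45) = 6.70820
t = 1.13 * 6.70820 = 7.5803 s


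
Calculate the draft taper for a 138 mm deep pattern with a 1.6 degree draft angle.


Formula: taper = depth * tan(draft_angle)
tan(1.6 deg) = 0.0279325
taper = 138 mm * 0.0279325 = 3.8547 mm

Answer: 3.8547 mm


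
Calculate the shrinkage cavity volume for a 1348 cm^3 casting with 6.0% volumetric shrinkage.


Formula: V_shrink = V_casting * shrinkage_pct / 100
V_shrink = 1348 cm^3 * 6.0 / 100 = 80.8800 cm^3


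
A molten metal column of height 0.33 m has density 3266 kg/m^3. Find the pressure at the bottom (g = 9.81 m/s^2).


Formula: P = rho * g * h
rho * g = 3266 * 9.81 = 32039.46 N/m^3
P = 32039.46 * 0.33 = 10573.0218 Pa

Answer: 10573.0218 Pa


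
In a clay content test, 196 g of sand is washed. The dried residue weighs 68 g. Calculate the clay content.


Formula: Clay% = (W_total - W_washed) / W_total * 100
Clay mass = 196 - 68 = 128 g
Clay% = 128 / 196 * 100 = 65.3061%


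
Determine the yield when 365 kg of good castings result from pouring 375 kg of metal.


Formula: Casting Yield = (W_good / W_total) * 100
Yield = (365 kg / 375 kg) * 100 = 97.3333%

Answer: 97.3333%


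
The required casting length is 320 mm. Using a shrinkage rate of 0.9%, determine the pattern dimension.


Formula: L_pattern = L_casting * (1 + shrinkage_rate/100)
Shrinkage factor = 1 + 0.9/100 = 1.009
L_pattern = 320 mm * 1.009 = 322.8800 mm

Final answer: 322.8800 mm


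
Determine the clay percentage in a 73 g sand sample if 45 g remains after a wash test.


Formula: Clay% = (W_total - W_washed) / W_total * 100
Clay mass = 73 - 45 = 28 g
Clay% = 28 / 73 * 100 = 38.3562%

38.3562%


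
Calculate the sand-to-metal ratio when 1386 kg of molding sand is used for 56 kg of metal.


Formula: Sand-to-Metal Ratio = W_sand / W_metal
Ratio = 1386 kg / 56 kg = 24.7500

Answer: 24.7500


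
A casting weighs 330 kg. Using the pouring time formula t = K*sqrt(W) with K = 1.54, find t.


Formula: t = K * sqrt(W)
sqrt(W) = sqrt(330) = 18.16590
t = 1.54 * 18.16590 = 27.9755 s


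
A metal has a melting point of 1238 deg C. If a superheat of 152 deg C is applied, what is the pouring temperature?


Formula: T_pour = T_melt + Superheat
T_pour = 1238 + 152 = 1390 deg C

Answer: 1390 deg C


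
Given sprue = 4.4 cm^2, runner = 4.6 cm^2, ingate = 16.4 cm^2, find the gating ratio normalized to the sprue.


Sprue:Runner:Ingate = 1 : 4.6/4.4 : 16.4/4.4 = 1:1.05:3.73

Final answer: 1:1.05:3.73


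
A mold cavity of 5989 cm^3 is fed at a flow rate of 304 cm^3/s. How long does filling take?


Formula: t_fill = V_mold / Q_flow
t = 5989 cm^3 / 304 cm^3/s = 19.7007 s

Final answer: 19.7007 s


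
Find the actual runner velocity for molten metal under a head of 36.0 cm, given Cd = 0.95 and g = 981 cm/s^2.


Formula: v = Cd * sqrt(2 * g * h)  (Torricelli with discharge coefficient)
2*g*h = 2 * 981 * 36.0 = 70632.0 cm^2/s^2
sqrt(70632.0) = 265.76682 cm/s
v = 0.95 * 265.76682 = 252.4785 cm/s

Final answer: 252.4785 cm/s


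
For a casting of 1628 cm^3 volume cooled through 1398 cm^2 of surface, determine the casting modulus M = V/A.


Formula: Casting Modulus M = V / A
M = 1628 cm^3 / 1398 cm^2 = 1.1645 cm


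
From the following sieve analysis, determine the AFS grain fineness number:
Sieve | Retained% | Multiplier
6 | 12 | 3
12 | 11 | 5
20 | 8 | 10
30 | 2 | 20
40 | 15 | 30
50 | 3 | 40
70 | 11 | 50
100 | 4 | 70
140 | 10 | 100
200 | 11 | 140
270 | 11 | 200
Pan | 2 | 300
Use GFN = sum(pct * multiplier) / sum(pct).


Formula: GFN = sum(pct * multiplier) / sum(pct)
sum(pct * multiplier) = 6951
sum(pct) = 100
GFN = 6951 / 100 = 69.51

Answer: 69.51


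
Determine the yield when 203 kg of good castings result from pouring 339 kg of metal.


Formula: Casting Yield = (W_good / W_total) * 100
Yield = (203 kg / 339 kg) * 100 = 59.8820%

Answer: 59.8820%


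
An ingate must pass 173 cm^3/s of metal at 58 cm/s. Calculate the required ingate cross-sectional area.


Formula: A_ingate = Q / v  (continuity equation)
A = 173 cm^3/s / 58 cm/s = 2.9828 cm^2

2.9828 cm^2


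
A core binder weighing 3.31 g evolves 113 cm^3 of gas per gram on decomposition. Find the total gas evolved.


Formula: V_gas = W_binder * gas_evolution_rate
V = 3.31 g * 113 cm^3/g = 374.0300 cm^3

Final answer: 374.0300 cm^3


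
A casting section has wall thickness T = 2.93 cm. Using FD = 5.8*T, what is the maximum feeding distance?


Formula: FD = 5.8 * T  (riser feeding-distance rule)
FD = 5.8 * 2.93 cm = 16.9940 cm

Answer: 16.9940 cm


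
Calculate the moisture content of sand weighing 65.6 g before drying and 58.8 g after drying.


Formula: MC = (W_wet - W_dry) / W_wet * 100
Water mass = 65.6 - 58.8 = 6.8 g
MC = 6.8 / 65.6 * 100 = 10.3659%

10.3659%


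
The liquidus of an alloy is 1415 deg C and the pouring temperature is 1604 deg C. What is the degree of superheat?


Formula: Superheat = T_pour - T_melt
Superheat = 1604 - 1415 = 189 deg C

189 deg C


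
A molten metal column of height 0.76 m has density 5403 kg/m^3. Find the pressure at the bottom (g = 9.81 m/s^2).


Formula: P = rho * g * h
rho * g = 5403 * 9.81 = 53003.43 N/m^3
P = 53003.43 * 0.76 = 40282.6068 Pa

Answer: 40282.6068 Pa


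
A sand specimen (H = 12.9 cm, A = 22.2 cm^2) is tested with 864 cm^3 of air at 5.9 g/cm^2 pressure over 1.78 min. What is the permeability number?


Formula: Permeability Number P = (V * H) / (p * A * t)
Numerator: V * H = 864 * 12.9 = 11145.6
Denominator: p * A * t = 5.9 * 22.2 * 1.78 = 233.1444
P = 11145.6 / 233.1444 = 47.8056

Final answer: 47.8056


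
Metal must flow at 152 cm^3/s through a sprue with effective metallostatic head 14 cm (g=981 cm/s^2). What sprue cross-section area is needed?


Formula: v = sqrt(2*g*h), A = Q/v
Velocity: v = sqrt(2 * 981 * 14) = sqrt(27468) = 165.7347 cm/s
Sprue area: A = Q / v = 152 / 165.7347 = 0.9171 cm^2

0.9171 cm^2


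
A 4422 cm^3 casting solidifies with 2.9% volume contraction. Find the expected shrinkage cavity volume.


Formula: V_shrink = V_casting * shrinkage_pct / 100
V_shrink = 4422 cm^3 * 2.9 / 100 = 128.2380 cm^3

Answer: 128.2380 cm^3


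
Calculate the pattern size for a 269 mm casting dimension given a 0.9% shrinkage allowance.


Formula: L_pattern = L_casting * (1 + shrinkage_rate/100)
Shrinkage factor = 1 + 0.9/100 = 1.009
L_pattern = 269 mm * 1.009 = 271.4210 mm

271.4210 mm


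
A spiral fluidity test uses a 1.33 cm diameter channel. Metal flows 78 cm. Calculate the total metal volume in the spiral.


Formula: V = pi * (d/2)^2 * L  (cylinder volume)
Radius = 1.33/2 = 0.665 cm
V = pi * 0.665^2 * 78 = 108.3647 cm^3

108.3647 cm^3


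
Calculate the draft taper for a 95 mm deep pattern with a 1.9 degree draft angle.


Formula: taper = depth * tan(draft_angle)
tan(1.9 deg) = 0.0331734
taper = 95 mm * 0.0331734 = 3.1515 mm

3.1515 mm


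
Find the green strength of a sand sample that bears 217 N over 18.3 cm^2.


Formula: Compressive Strength = Force / Area
Strength = 217 N / 18.3 cm^2 = 11.8579 N/cm^2


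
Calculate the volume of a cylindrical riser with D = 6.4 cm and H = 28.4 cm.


Formula: V = pi * (D/2)^2 * H  (cylinder volume)
Radius = D/2 = 6.4/2 = 3.2 cm
V = pi * 3.2^2 * 28.4 = 913.6254 cm^3


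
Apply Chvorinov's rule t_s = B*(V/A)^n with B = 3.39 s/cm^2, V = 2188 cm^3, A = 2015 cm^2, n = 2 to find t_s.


Formula: t_s = B * (V/A)^n  (Chvorinov's rule, n=2)
Modulus M = V/A = 2188/2015 = 1.085856 cm
M^2 = 1.085856^2 = 1.179083 cm^2
t_s = 3.39 * 1.179083 = 3.9971 s

Final answer: 3.9971 s


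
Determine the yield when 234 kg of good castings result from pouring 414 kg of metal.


Formula: Casting Yield = (W_good / W_total) * 100
Yield = (234 kg / 414 kg) * 100 = 56.5217%

Final answer: 56.5217%


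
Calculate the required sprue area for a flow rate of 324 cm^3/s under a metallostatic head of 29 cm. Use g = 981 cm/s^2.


Formula: v = sqrt(2*g*h), A = Q/v
Velocity: v = sqrt(2 * 981 * 29) = sqrt(56898) = 238.5330 cm/s
Sprue area: A = Q / v = 324 / 238.5330 = 1.3583 cm^2

Final answer: 1.3583 cm^2


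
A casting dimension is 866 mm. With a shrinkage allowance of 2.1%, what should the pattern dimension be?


Formula: L_pattern = L_casting * (1 + shrinkage_rate/100)
Shrinkage factor = 1 + 2.1/100 = 1.021
L_pattern = 866 mm * 1.021 = 884.1860 mm

Final answer: 884.1860 mm


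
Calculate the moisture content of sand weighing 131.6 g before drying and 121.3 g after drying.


Formula: MC = (W_wet - W_dry) / W_wet * 100
Water mass = 131.6 - 121.3 = 10.3 g
MC = 10.3 / 131.6 * 100 = 7.8267%

7.8267%


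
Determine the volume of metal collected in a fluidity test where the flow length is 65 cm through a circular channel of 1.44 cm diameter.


Formula: V = pi * (d/2)^2 * L  (cylinder volume)
Radius = 1.44/2 = 0.72 cm
V = pi * 0.72^2 * 65 = 105.8591 cm^3

105.8591 cm^3


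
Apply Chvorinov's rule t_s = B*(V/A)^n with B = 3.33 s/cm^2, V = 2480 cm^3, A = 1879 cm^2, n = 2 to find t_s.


Formula: t_s = B * (V/A)^n  (Chvorinov's rule, n=2)
Modulus M = V/A = 2480/1879 = 1.319851 cm
M^2 = 1.319851^2 = 1.742007 cm^2
t_s = 3.33 * 1.742007 = 5.8009 s

Final answer: 5.8009 s


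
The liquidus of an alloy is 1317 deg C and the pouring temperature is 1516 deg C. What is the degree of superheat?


Formula: Superheat = T_pour - T_melt
Superheat = 1516 - 1317 = 199 deg C


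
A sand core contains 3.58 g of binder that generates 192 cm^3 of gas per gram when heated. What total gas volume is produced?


Formula: V_gas = W_binder * gas_evolution_rate
V = 3.58 g * 192 cm^3/g = 687.3600 cm^3

Answer: 687.3600 cm^3


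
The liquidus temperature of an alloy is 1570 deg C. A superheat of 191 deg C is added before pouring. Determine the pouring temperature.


Formula: T_pour = T_melt + Superheat
T_pour = 1570 + 191 = 1761 deg C

Final answer: 1761 deg C


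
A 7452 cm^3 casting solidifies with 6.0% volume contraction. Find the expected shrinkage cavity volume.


Formula: V_shrink = V_casting * shrinkage_pct / 100
V_shrink = 7452 cm^3 * 6.0 / 100 = 447.1200 cm^3

447.1200 cm^3


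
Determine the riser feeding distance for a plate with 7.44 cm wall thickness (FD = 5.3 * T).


Formula: FD = 5.3 * T  (riser feeding-distance rule)
FD = 5.3 * 7.44 cm = 39.4320 cm

Answer: 39.4320 cm


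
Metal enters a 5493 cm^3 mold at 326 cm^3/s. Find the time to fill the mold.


Formula: t_fill = V_mold / Q_flow
t = 5493 cm^3 / 326 cm^3/s = 16.8497 s


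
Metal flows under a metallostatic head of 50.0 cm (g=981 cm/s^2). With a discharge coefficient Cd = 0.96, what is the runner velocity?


Formula: v = Cd * sqrt(2 * g * h)  (Torricelli with discharge coefficient)
2*g*h = 2 * 981 * 50.0 = 98100.0 cm^2/s^2
sqrt(98100.0) = 313.20920 cm/s
v = 0.96 * 313.20920 = 300.6808 cm/s

300.6808 cm/s


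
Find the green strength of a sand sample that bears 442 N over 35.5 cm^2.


Formula: Compressive Strength = Force / Area
Strength = 442 N / 35.5 cm^2 = 12.4507 N/cm^2


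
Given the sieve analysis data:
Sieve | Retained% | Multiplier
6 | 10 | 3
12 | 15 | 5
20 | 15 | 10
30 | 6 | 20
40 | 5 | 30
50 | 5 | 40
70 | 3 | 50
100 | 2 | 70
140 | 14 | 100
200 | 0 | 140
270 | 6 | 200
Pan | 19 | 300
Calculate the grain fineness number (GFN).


Formula: GFN = sum(pct * multiplier) / sum(pct)
sum(pct * multiplier) = 9315
sum(pct) = 100
GFN = 9315 / 100 = 93.15

Final answer: 93.15


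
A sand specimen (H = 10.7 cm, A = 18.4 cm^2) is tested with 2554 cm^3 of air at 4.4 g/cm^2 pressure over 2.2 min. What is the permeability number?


Formula: Permeability Number P = (V * H) / (p * A * t)
Numerator: V * H = 2554 * 10.7 = 27327.8
Denominator: p * A * t = 4.4 * 18.4 * 2.2 = 178.112
P = 27327.8 / 178.112 = 153.4304

Answer: 153.4304


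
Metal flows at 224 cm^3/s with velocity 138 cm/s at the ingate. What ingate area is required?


Formula: A_ingate = Q / v  (continuity equation)
A = 224 cm^3/s / 138 cm/s = 1.6232 cm^2


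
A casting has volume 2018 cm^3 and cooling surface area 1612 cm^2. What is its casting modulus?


Formula: Casting Modulus M = V / A
M = 2018 cm^3 / 1612 cm^2 = 1.2519 cm

Final answer: 1.2519 cm


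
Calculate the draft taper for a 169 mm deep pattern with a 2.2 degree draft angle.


Formula: taper = depth * tan(draft_angle)
tan(2.2 deg) = 0.0384161
taper = 169 mm * 0.0384161 = 6.4923 mm

6.4923 mm


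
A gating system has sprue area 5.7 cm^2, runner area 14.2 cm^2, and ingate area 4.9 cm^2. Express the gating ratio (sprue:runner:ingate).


Sprue:Runner:Ingate = 1 : 14.2/5.7 : 4.9/5.7 = 1:2.49:0.86

Answer: 1:2.49:0.86


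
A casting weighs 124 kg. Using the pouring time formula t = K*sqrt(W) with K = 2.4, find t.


Formula: t = K * sqrt(W)
sqrt(W) = sqrt(124) = 11.13553
t = 2.4 * 11.13553 = 26.7253 s

Final answer: 26.7253 s


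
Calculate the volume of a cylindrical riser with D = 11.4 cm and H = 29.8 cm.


Formula: V = pi * (D/2)^2 * H  (cylinder volume)
Radius = D/2 = 11.4/2 = 5.7 cm
V = pi * 5.7^2 * 29.8 = 3041.6963 cm^3

3041.6963 cm^3


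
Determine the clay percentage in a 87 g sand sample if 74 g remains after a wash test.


Formula: Clay% = (W_total - W_washed) / W_total * 100
Clay mass = 87 - 74 = 13 g
Clay% = 13 / 87 * 100 = 14.9425%

Answer: 14.9425%


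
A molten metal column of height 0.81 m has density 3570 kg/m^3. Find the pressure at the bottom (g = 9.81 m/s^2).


Formula: P = rho * g * h
rho * g = 3570 * 9.81 = 35021.7 N/m^3
P = 35021.7 * 0.81 = 28367.5770 Pa

28367.5770 Pa


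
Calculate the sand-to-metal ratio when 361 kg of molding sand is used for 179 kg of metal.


Formula: Sand-to-Metal Ratio = W_sand / W_metal
Ratio = 361 kg / 179 kg = 2.0168

Final answer: 2.0168


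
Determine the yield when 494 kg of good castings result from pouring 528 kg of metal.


Formula: Casting Yield = (W_good / W_total) * 100
Yield = (494 kg / 528 kg) * 100 = 93.5606%

Final answer: 93.5606%


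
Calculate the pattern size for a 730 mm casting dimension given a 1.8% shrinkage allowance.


Formula: L_pattern = L_casting * (1 + shrinkage_rate/100)
Shrinkage factor = 1 + 1.8/100 = 1.018
L_pattern = 730 mm * 1.018 = 743.1400 mm

Final answer: 743.1400 mm


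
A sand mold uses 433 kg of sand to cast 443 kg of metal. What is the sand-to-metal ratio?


Formula: Sand-to-Metal Ratio = W_sand / W_metal
Ratio = 433 kg / 443 kg = 0.9774

Answer: 0.9774


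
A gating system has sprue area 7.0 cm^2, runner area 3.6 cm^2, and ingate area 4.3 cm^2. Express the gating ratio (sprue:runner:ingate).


Sprue:Runner:Ingate = 1 : 3.6/7.0 : 4.3/7.0 = 1:0.51:0.61

Answer: 1:0.51:0.61


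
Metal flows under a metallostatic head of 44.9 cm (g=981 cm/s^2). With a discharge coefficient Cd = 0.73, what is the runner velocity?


Formula: v = Cd * sqrt(2 * g * h)  (Torricelli with discharge coefficient)
2*g*h = 2 * 981 * 44.9 = 88093.8 cm^2/s^2
sqrt(88093.8) = 296.80600 cm/s
v = 0.73 * 296.80600 = 216.6684 cm/s


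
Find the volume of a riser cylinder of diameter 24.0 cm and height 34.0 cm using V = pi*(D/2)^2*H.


Formula: V = pi * (D/2)^2 * H  (cylinder volume)
Radius = D/2 = 24.0/2 = 12.0 cm
V = pi * 12.0^2 * 34.0 = 15381.2376 cm^3

Final answer: 15381.2376 cm^3


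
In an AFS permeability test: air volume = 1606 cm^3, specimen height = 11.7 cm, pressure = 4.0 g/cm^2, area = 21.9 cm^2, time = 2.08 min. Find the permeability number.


Formula: Permeability Number P = (V * H) / (p * A * t)
Numerator: V * H = 1606 * 11.7 = 18790.2
Denominator: p * A * t = 4.0 * 21.9 * 2.08 = 182.208
P = 18790.2 / 182.208 = 103.1250

103.1250


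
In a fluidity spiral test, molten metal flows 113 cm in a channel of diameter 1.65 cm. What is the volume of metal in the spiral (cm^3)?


Formula: V = pi * (d/2)^2 * L  (cylinder volume)
Radius = 1.65/2 = 0.825 cm
V = pi * 0.825^2 * 113 = 241.6219 cm^3

241.6219 cm^3


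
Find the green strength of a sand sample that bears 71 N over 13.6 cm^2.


Formula: Compressive Strength = Force / Area
Strength = 71 N / 13.6 cm^2 = 5.2206 N/cm^2

Final answer: 5.2206 N/cm^2


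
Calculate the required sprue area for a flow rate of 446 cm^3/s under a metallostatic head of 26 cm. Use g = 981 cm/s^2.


Formula: v = sqrt(2*g*h), A = Q/v
Velocity: v = sqrt(2 * 981 * 26) = sqrt(51012) = 225.8584 cm/s
Sprue area: A = Q / v = 446 / 225.8584 = 1.9747 cm^2

Final answer: 1.9747 cm^2


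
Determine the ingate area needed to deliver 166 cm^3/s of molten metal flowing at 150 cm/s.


Formula: A_ingate = Q / v  (continuity equation)
A = 166 cm^3/s / 150 cm/s = 1.1067 cm^2


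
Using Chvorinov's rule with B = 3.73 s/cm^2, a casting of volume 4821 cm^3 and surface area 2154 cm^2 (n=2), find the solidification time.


Formula: t_s = B * (V/A)^n  (Chvorinov's rule, n=2)
Modulus M = V/A = 4821/2154 = 2.238162 cm
M^2 = 2.238162^2 = 5.009369 cm^2
t_s = 3.73 * 5.009369 = 18.6849 s


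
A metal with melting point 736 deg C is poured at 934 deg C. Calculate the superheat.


Formula: Superheat = T_pour - T_melt
Superheat = 934 - 736 = 198 deg C

198 deg C


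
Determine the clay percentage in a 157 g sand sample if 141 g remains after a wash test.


Formula: Clay% = (W_total - W_washed) / W_total * 100
Clay mass = 157 - 141 = 16 g
Clay% = 16 / 157 * 100 = 10.1911%


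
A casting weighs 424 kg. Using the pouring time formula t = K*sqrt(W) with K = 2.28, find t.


Formula: t = K * sqrt(W)
sqrt(W) = sqrt(424) = 20.59126
t = 2.28 * 20.59126 = 46.9481 s


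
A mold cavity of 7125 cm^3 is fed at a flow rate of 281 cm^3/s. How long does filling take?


Formula: t_fill = V_mold / Q_flow
t = 7125 cm^3 / 281 cm^3/s = 25.3559 s

25.3559 s


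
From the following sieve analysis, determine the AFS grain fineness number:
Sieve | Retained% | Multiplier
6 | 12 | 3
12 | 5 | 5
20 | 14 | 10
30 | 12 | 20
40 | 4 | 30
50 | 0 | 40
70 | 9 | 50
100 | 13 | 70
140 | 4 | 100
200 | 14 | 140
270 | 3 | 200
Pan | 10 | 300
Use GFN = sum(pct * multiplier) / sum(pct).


Formula: GFN = sum(pct * multiplier) / sum(pct)
sum(pct * multiplier) = 7881
sum(pct) = 100
GFN = 7881 / 100 = 78.81

78.81


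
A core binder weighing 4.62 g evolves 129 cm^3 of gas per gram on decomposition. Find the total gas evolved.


Formula: V_gas = W_binder * gas_evolution_rate
V = 4.62 g * 129 cm^3/g = 595.9800 cm^3


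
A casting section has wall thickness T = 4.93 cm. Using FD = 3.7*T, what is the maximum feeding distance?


Formula: FD = 3.7 * T  (riser feeding-distance rule)
FD = 3.7 * 4.93 cm = 18.2410 cm

18.2410 cm


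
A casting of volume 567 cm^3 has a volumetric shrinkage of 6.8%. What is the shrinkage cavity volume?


Formula: V_shrink = V_casting * shrinkage_pct / 100
V_shrink = 567 cm^3 * 6.8 / 100 = 38.5560 cm^3


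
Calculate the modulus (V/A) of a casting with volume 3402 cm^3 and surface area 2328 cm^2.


Formula: Casting Modulus M = V / A
M = 3402 cm^3 / 2328 cm^2 = 1.4613 cm

Answer: 1.4613 cm


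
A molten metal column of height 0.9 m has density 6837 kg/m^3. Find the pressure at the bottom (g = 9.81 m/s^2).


Formula: P = rho * g * h
rho * g = 6837 * 9.81 = 67070.97 N/m^3
P = 67070.97 * 0.9 = 60363.8730 Pa

Final answer: 60363.8730 Pa


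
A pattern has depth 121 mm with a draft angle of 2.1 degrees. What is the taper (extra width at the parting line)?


Formula: taper = depth * tan(draft_angle)
tan(2.1 deg) = 0.0366683
taper = 121 mm * 0.0366683 = 4.4369 mm

Answer: 4.4369 mm


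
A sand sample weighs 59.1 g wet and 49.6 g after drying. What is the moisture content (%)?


Formula: MC = (W_wet - W_dry) / W_wet * 100
Water mass = 59.1 - 49.6 = 9.5 g
MC = 9.5 / 59.1 * 100 = 16.0745%


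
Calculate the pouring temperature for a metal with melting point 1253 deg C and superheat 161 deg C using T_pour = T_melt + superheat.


Formula: T_pour = T_melt + Superheat
T_pour = 1253 + 161 = 1414 deg C

1414 deg C


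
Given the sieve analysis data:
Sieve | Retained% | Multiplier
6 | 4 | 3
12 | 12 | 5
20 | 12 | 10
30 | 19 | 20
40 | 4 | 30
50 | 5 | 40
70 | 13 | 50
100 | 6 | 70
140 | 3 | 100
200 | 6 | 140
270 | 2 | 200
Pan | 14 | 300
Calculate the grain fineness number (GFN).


Formula: GFN = sum(pct * multiplier) / sum(pct)
sum(pct * multiplier) = 7702
sum(pct) = 100
GFN = 7702 / 100 = 77.02

77.02


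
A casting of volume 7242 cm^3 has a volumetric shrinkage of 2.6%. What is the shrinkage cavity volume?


Formula: V_shrink = V_casting * shrinkage_pct / 100
V_shrink = 7242 cm^3 * 2.6 / 100 = 188.2920 cm^3

188.2920 cm^3


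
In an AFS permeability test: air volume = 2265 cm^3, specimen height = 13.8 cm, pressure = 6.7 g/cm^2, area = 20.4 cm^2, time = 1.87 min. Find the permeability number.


Formula: Permeability Number P = (V * H) / (p * A * t)
Numerator: V * H = 2265 * 13.8 = 31257.0
Denominator: p * A * t = 6.7 * 20.4 * 1.87 = 255.5916
P = 31257.0 / 255.5916 = 122.2928

Final answer: 122.2928


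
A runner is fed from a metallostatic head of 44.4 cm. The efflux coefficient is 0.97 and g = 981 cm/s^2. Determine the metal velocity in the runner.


Formula: v = Cd * sqrt(2 * g * h)  (Torricelli with discharge coefficient)
2*g*h = 2 * 981 * 44.4 = 87112.8 cm^2/s^2
sqrt(87112.8) = 295.14878 cm/s
v = 0.97 * 295.14878 = 286.2943 cm/s

Final answer: 286.2943 cm/s


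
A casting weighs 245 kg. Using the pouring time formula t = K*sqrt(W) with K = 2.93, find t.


Formula: t = K * sqrt(W)
sqrt(W) = sqrt(245) = 15.65248
t = 2.93 * 15.65248 = 45.8618 s

Answer: 45.8618 s


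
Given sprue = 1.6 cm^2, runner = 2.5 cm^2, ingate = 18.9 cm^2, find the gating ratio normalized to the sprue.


Sprue:Runner:Ingate = 1 : 2.5/1.6 : 18.9/1.6 = 1:1.56:11.81

Final answer: 1:1.56:11.81


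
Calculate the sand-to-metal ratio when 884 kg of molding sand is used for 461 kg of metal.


Formula: Sand-to-Metal Ratio = W_sand / W_metal
Ratio = 884 kg / 461 kg = 1.9176

1.9176


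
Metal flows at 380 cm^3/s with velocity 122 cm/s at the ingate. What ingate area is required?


Formula: A_ingate = Q / v  (continuity equation)
A = 380 cm^3/s / 122 cm/s = 3.1148 cm^2

3.1148 cm^2


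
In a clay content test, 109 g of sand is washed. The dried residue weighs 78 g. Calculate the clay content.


Formula: Clay% = (W_total - W_washed) / W_total * 100
Clay mass = 109 - 78 = 31 g
Clay% = 31 / 109 * 100 = 28.4404%

Answer: 28.4404%


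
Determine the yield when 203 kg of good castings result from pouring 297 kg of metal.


Formula: Casting Yield = (W_good / W_total) * 100
Yield = (203 kg / 297 kg) * 100 = 68.3502%

Answer: 68.3502%


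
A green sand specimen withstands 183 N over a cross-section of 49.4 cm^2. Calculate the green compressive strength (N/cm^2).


Formula: Compressive Strength = Force / Area
Strength = 183 N / 49.4 cm^2 = 3.7045 N/cm^2

Answer: 3.7045 N/cm^2


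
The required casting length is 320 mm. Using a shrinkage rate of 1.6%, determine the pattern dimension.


Formula: L_pattern = L_casting * (1 + shrinkage_rate/100)
Shrinkage factor = 1 + 1.6/100 = 1.016
L_pattern = 320 mm * 1.016 = 325.1200 mm

325.1200 mm


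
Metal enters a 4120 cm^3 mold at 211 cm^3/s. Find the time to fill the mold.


Formula: t_fill = V_mold / Q_flow
t = 4120 cm^3 / 211 cm^3/s = 19.5261 s


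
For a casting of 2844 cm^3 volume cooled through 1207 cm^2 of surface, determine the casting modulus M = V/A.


Formula: Casting Modulus M = V / A
M = 2844 cm^3 / 1207 cm^2 = 2.3563 cm


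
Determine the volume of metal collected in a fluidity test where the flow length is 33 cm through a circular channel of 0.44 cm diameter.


Formula: V = pi * (d/2)^2 * L  (cylinder volume)
Radius = 0.44/2 = 0.22 cm
V = pi * 0.22^2 * 33 = 5.0178 cm^3

5.0178 cm^3


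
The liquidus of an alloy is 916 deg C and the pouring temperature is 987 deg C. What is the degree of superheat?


Formula: Superheat = T_pour - T_melt
Superheat = 987 - 916 = 71 deg C


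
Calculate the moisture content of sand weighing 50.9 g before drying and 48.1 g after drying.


Formula: MC = (W_wet - W_dry) / W_wet * 100
Water mass = 50.9 - 48.1 = 2.8 g
MC = 2.8 / 50.9 * 100 = 5.5010%


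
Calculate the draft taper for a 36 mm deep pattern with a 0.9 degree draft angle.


Formula: taper = depth * tan(draft_angle)
tan(0.9 deg) = 0.0157093
taper = 36 mm * 0.0157093 = 0.5655 mm

0.5655 mm


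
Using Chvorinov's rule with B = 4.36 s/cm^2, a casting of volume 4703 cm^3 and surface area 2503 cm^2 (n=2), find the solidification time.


Formula: t_s = B * (V/A)^n  (Chvorinov's rule, n=2)
Modulus M = V/A = 4703/2503 = 1.878945 cm
M^2 = 1.878945^2 = 3.530434 cm^2
t_s = 4.36 * 3.530434 = 15.3927 s

Answer: 15.3927 s


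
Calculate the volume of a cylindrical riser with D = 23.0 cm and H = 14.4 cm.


Formula: V = pi * (D/2)^2 * H  (cylinder volume)
Radius = D/2 = 23.0/2 = 11.5 cm
V = pi * 11.5^2 * 14.4 = 5982.8490 cm^3


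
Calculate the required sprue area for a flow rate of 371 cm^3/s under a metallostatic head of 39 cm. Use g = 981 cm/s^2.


Formula: v = sqrt(2*g*h), A = Q/v
Velocity: v = sqrt(2 * 981 * 39) = sqrt(76518) = 276.6189 cm/s
Sprue area: A = Q / v = 371 / 276.6189 = 1.3412 cm^2

Answer: 1.3412 cm^2


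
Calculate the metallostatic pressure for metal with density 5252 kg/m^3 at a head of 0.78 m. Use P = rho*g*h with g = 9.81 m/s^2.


Formula: P = rho * g * h
rho * g = 5252 * 9.81 = 51522.12 N/m^3
P = 51522.12 * 0.78 = 40187.2536 Pa


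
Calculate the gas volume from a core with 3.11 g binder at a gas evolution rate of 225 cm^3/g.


Formula: V_gas = W_binder * gas_evolution_rate
V = 3.11 g * 225 cm^3/g = 699.7500 cm^3


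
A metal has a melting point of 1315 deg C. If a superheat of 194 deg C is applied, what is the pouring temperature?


Formula: T_pour = T_melt + Superheat
T_pour = 1315 + 194 = 1509 deg C

Final answer: 1509 deg C


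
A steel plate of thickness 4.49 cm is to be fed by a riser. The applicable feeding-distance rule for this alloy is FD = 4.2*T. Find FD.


Formula: FD = 4.2 * T  (riser feeding-distance rule)
FD = 4.2 * 4.49 cm = 18.8580 cm

18.8580 cm


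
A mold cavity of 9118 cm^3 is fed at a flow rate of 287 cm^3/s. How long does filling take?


Formula: t_fill = V_mold / Q_flow
t = 9118 cm^3 / 287 cm^3/s = 31.7700 s

Final answer: 31.7700 s


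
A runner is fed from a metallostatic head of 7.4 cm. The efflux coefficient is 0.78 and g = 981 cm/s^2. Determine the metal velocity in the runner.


Formula: v = Cd * sqrt(2 * g * h)  (Torricelli with discharge coefficient)
2*g*h = 2 * 981 * 7.4 = 14518.8 cm^2/s^2
sqrt(14518.8) = 120.49398 cm/s
v = 0.78 * 120.49398 = 93.9853 cm/s

Answer: 93.9853 cm/s


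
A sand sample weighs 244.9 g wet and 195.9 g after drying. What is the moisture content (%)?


Formula: MC = (W_wet - W_dry) / W_wet * 100
Water mass = 244.9 - 195.9 = 49.0 g
MC = 49.0 / 244.9 * 100 = 20.0082%


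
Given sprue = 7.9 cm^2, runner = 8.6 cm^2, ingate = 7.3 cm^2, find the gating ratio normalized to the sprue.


Sprue:Runner:Ingate = 1 : 8.6/7.9 : 7.3/7.9 = 1:1.09:0.92

1:1.09:0.92


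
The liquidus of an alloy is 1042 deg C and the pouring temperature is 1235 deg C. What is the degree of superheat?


Formula: Superheat = T_pour - T_melt
Superheat = 1235 - 1042 = 193 deg C

Final answer: 193 deg C


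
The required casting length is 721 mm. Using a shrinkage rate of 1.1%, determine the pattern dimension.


Formula: L_pattern = L_casting * (1 + shrinkage_rate/100)
Shrinkage factor = 1 + 1.1/100 = 1.011
L_pattern = 721 mm * 1.011 = 728.9310 mm

728.9310 mm


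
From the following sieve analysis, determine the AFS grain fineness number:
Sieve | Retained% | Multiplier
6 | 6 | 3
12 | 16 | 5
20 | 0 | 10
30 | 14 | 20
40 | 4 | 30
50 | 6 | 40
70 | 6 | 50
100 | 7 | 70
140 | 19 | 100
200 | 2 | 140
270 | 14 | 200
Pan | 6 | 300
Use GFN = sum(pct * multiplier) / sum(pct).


Formula: GFN = sum(pct * multiplier) / sum(pct)
sum(pct * multiplier) = 8308
sum(pct) = 100
GFN = 8308 / 100 = 83.08

83.08


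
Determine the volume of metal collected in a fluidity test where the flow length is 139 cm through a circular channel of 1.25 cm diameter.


Formula: V = pi * (d/2)^2 * L  (cylinder volume)
Radius = 1.25/2 = 0.625 cm
V = pi * 0.625^2 * 139 = 170.5787 cm^3

Final answer: 170.5787 cm^3


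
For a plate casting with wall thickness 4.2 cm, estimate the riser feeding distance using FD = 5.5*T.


Formula: FD = 5.5 * T  (riser feeding-distance rule)
FD = 5.5 * 4.2 cm = 23.1000 cm

23.1000 cm


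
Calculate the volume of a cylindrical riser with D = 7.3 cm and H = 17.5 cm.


Formula: V = pi * (D/2)^2 * H  (cylinder volume)
Radius = D/2 = 7.3/2 = 3.65 cm
V = pi * 3.65^2 * 17.5 = 732.4427 cm^3

Answer: 732.4427 cm^3


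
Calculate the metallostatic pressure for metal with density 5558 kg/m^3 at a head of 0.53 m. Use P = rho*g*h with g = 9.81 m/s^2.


Formula: P = rho * g * h
rho * g = 5558 * 9.81 = 54523.98 N/m^3
P = 54523.98 * 0.53 = 28897.7094 Pa
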